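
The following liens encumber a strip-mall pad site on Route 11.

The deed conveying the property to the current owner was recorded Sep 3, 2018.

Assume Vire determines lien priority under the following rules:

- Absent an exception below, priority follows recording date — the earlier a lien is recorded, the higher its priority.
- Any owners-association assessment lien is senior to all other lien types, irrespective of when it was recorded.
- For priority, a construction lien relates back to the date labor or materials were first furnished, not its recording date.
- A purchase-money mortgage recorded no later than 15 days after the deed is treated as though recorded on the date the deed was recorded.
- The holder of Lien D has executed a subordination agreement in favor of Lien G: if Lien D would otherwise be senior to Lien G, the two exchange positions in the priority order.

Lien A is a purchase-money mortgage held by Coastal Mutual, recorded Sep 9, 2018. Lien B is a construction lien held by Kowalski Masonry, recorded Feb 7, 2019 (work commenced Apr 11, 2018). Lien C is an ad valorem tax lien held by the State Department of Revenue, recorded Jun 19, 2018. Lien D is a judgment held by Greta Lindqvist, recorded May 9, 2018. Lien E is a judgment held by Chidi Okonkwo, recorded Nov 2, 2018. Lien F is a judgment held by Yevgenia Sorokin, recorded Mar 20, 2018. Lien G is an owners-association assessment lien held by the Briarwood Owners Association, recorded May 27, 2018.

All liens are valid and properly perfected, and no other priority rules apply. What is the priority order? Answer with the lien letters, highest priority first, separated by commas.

Adjusting effective dates: A relates back to the deed date Sep 3, 2018; B is treated as recorded Apr 11, 2018, the work-commencement date.
G is an owners-association assessment lien, so it outranks all other liens regardless of date.
Ordering the rest by effective date: F (Mar 20, 2018), B (Apr 11, 2018), D (May 9, 2018), C (Jun 19, 2018), A (Sep 3, 2018), E (Nov 2, 2018).
D already ranks below G; the subordination has no effect.

G, F, B, D, C, A, E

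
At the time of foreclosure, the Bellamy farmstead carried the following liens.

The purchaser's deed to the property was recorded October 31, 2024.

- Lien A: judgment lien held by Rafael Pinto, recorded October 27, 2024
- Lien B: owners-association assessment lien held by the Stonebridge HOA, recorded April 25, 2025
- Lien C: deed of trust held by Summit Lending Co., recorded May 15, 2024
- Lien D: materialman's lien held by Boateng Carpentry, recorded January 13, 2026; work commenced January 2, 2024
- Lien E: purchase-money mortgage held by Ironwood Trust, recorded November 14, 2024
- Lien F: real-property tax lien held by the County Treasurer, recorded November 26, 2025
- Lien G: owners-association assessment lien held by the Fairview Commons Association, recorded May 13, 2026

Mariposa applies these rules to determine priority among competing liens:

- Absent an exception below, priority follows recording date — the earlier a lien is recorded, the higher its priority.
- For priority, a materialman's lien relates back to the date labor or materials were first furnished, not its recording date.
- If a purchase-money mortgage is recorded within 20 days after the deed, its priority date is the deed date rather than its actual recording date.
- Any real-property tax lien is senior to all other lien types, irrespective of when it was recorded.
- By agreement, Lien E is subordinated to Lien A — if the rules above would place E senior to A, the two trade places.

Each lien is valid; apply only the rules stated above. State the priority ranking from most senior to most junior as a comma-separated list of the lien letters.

F, D, C, A, E, B, G

Effective dates after the stated exceptions: D is treated as recorded January 2, 2024, the work-commencement date; E's effective date is the deed date, October 31, 2024.
As a real-property tax lien, F is senior to every other lien.
Remaining liens by effective date: D (January 2, 2024), C (May 15, 2024), A (October 27, 2024), E (October 31, 2024), B (April 25, 2025), G (May 13, 2026).
E already ranks below A; the subordination has no effect.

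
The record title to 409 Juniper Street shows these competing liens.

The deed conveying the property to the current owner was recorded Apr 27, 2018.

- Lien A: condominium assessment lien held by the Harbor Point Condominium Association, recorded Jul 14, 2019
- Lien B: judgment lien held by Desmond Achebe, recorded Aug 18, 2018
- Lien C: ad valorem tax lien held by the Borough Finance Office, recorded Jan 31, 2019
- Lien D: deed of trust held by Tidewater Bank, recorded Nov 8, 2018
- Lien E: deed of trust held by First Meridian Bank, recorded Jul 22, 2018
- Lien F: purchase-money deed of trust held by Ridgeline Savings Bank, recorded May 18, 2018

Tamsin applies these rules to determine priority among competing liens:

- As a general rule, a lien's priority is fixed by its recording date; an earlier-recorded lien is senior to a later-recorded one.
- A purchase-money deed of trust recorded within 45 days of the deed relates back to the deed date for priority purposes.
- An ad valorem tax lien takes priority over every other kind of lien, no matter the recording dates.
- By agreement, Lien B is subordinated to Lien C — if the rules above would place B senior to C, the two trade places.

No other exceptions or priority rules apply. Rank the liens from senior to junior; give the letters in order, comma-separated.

First, effective dates: F relates back to the deed date Apr 27, 2018.
As an ad valorem tax lien, C is senior to every other lien.
Ordering the rest by effective date: F (Apr 27, 2018), E (Jul 22, 2018), B (Aug 18, 2018), D (Nov 8, 2018), A (Jul 14, 2019).
B already ranks below C; the subordination has no effect.

C, F, E, B, D, A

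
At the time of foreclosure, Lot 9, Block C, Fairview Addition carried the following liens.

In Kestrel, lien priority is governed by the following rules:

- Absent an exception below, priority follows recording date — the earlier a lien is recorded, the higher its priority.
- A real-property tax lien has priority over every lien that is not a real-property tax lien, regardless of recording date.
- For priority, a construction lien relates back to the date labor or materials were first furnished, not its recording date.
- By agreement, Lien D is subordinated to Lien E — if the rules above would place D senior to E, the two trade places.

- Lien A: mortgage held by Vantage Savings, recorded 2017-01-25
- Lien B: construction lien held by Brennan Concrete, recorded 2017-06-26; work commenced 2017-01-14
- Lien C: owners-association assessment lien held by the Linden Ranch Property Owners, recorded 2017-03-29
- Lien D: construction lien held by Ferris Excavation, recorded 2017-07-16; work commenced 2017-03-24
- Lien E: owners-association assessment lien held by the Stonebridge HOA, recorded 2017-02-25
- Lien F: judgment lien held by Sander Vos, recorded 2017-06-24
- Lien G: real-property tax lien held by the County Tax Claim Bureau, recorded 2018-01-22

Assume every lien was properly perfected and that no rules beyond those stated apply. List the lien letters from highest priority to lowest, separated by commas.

Adjusting effective dates: B's effective date is 2017-01-14, when work began; D relates back to 2017-03-24 (work commenced).
G, as a real-property tax lien, has superpriority and ranks first.
Remaining liens by effective date: B (2017-01-14), A (2017-01-25), E (2017-02-25), D (2017-03-24), C (2017-03-29), F (2017-06-24).
Since D is not senior to E, the subordination leaves the order unchanged.

G, B, A, E, D, C, F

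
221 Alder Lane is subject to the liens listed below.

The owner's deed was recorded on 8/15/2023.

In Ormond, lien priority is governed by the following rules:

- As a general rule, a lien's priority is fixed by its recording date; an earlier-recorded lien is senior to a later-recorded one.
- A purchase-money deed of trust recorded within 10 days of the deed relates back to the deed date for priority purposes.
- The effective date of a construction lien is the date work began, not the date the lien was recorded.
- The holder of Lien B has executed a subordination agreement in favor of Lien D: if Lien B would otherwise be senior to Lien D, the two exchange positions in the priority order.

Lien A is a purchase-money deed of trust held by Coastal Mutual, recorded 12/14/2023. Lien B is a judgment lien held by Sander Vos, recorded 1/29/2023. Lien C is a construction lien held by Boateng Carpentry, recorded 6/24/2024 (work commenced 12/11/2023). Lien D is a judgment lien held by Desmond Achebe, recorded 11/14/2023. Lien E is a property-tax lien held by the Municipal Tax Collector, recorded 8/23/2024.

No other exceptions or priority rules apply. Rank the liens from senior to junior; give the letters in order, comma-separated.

Adjusting effective dates: A was recorded 121 days after the deed — beyond 10 days — so no relation-back applies; C relates back to 12/11/2023 (work commenced).
Sorted by effective date: B (1/29/2023), D (11/14/2023), C (12/11/2023), A (12/14/2023), E (8/23/2024).
B is senior to D before the subordination, so the two trade places.

D, B, C, A, E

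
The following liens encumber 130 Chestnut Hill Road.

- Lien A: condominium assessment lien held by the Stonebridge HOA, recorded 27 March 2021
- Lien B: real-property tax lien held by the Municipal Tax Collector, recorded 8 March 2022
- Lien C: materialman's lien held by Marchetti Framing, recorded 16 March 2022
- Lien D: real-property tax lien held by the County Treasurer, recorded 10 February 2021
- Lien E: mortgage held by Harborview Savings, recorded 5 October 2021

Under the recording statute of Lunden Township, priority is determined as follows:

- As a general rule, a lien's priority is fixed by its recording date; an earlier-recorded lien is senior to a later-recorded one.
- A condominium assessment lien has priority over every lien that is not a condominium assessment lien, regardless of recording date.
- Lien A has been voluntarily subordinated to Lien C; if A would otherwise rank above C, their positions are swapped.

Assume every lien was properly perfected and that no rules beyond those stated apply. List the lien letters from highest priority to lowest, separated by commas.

C, D, E, B, A

A, as a condominium assessment lien, has superpriority and ranks first.
Ordering the rest by effective date: D (10 February 2021), E (5 October 2021), B (8 March 2022), C (16 March 2022).
A would otherwise be senior to C, so under the subordination agreement A and C exchange positions.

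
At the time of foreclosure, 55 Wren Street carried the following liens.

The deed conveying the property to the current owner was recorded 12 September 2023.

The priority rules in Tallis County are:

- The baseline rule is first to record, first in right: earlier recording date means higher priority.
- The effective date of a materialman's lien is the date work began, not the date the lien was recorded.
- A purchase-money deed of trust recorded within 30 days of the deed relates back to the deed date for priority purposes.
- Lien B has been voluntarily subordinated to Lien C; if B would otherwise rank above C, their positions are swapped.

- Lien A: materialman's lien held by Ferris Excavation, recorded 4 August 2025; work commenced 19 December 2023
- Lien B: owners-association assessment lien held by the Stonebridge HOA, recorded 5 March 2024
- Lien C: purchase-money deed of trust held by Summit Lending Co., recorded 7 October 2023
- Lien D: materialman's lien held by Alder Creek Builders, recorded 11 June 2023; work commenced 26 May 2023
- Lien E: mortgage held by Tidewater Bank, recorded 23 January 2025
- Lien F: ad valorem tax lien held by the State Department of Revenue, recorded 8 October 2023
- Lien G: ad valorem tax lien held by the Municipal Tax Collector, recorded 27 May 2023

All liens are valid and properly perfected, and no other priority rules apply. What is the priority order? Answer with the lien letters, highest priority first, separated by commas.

D, G, C, F, A, B, E

Effective dates: A relates back to 19 December 2023 (work commenced); C relates back to the deed date 12 September 2023; D relates back to 26 May 2023 (work commenced).
Sorted by effective date: D (26 May 2023), G (27 May 2023), C (12 September 2023), F (8 October 2023), A (19 December 2023), B (5 March 2024), E (23 January 2025).
B is already junior to C, so the subordination agreement changes nothing.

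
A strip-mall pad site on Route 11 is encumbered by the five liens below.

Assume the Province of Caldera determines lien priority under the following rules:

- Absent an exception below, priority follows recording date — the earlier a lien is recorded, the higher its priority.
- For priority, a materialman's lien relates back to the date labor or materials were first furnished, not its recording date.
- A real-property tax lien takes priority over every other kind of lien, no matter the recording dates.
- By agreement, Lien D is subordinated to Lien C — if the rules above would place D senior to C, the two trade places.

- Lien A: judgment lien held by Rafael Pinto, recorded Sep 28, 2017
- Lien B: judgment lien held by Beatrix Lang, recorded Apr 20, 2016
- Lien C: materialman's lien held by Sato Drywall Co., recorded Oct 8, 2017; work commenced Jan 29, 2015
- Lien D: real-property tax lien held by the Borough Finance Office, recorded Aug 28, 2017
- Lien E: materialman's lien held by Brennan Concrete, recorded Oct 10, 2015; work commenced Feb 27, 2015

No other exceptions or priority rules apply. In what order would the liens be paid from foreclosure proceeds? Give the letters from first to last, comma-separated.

C, D, E, B, A

Effective dates after the stated exceptions: C is treated as recorded Jan 29, 2015, the work-commencement date; E's effective date is Feb 27, 2015, when work began.
D is a real-property tax lien and takes priority over every other lien.
Remaining liens by effective date: C (Jan 29, 2015), E (Feb 27, 2015), B (Apr 20, 2016), A (Sep 28, 2017).
D is senior to C before the subordination, so the two trade places.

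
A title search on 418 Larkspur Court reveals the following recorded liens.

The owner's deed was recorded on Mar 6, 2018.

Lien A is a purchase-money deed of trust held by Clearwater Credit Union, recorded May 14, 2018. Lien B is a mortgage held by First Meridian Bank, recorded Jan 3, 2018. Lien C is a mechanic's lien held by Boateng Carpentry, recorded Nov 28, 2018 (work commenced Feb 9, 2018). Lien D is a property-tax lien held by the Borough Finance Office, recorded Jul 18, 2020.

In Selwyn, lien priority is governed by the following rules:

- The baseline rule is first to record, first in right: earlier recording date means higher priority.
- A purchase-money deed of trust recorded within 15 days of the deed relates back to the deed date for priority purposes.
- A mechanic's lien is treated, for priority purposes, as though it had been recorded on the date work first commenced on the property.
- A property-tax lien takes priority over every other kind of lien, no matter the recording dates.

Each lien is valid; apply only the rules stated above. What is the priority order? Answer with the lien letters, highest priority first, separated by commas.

D, B, C, A

Effective dates: A was recorded 69 days after the deed, outside the 15-day window, so it keeps its recording date; C's effective date is Feb 9, 2018, when work began.
D, as a property-tax lien, has superpriority and ranks first.
Among the remaining liens, by effective date: B (Jan 3, 2018), C (Feb 9, 2018), A (May 14, 2018).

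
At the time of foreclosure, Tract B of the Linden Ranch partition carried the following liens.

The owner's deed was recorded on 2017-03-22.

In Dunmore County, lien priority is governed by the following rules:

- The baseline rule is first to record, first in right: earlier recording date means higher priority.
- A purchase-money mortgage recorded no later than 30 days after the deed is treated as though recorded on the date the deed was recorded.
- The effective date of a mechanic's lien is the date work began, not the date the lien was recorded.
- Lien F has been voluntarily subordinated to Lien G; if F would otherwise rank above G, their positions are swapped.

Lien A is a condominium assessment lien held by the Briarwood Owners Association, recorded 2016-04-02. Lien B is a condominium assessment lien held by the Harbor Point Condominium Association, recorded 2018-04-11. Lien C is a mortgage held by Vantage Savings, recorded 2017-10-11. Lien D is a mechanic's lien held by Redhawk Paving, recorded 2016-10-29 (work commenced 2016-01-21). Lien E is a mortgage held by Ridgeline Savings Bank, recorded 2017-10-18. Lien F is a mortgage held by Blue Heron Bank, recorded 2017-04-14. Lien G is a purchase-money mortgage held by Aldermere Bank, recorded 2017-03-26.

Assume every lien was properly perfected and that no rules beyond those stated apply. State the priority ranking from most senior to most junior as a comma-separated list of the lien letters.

D, A, G, F, C, E, B

Adjusting effective dates: D's effective date is 2016-01-21, when work began; G relates back to the deed date 2017-03-22.
By effective date, earliest first: D (2016-01-21), A (2016-04-02), G (2017-03-22), F (2017-04-14), C (2017-10-11), E (2017-10-18), B (2018-04-11).
Since F is not senior to G, the subordination leaves the order unchanged.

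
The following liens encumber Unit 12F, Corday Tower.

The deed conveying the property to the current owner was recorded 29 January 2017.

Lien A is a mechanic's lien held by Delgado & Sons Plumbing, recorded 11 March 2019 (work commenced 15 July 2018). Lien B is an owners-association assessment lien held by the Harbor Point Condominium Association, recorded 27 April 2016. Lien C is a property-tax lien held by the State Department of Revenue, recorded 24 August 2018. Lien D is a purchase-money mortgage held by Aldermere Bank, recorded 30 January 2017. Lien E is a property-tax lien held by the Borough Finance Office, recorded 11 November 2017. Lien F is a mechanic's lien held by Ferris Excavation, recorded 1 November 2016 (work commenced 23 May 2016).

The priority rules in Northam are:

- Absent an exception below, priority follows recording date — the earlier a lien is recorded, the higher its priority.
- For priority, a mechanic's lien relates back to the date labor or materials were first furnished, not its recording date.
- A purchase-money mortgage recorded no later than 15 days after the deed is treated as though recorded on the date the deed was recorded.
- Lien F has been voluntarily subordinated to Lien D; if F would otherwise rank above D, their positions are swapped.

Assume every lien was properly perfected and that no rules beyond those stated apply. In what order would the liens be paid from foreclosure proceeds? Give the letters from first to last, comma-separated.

B, D, F, E, A, C

Effective dates after the stated exceptions: A relates back to 15 July 2018 (work commenced); D's effective date is the deed date, 29 January 2017; F relates back to 23 May 2016 (work commenced).
Sorted by effective date: B (27 April 2016), F (23 May 2016), D (29 January 2017), E (11 November 2017), A (15 July 2018), C (24 August 2018).
F would otherwise be senior to D, so under the subordination agreement F and D exchange positions.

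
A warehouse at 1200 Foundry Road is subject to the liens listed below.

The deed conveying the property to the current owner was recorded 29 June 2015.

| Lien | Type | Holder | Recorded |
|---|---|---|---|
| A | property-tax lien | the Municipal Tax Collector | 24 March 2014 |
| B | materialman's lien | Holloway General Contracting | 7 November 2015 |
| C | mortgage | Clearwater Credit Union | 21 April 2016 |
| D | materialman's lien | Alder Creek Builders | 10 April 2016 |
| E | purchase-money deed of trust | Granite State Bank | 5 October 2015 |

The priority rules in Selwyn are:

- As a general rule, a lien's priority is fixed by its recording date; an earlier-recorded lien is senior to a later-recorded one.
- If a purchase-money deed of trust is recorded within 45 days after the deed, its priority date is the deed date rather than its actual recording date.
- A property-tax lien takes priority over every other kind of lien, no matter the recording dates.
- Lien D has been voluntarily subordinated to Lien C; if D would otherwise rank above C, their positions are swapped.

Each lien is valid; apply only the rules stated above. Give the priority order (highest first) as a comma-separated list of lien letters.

Effective dates after the stated exceptions: E was recorded 98 days after the deed, outside the 45-day window, so it keeps its recording date.
A, as a property-tax lien, has superpriority and ranks first.
The other liens, earliest effective date first: E (5 October 2015), B (7 November 2015), D (10 April 2016), C (21 April 2016).
The subordination applies — D was senior to C — so D and C swap.

A, E, B, C, D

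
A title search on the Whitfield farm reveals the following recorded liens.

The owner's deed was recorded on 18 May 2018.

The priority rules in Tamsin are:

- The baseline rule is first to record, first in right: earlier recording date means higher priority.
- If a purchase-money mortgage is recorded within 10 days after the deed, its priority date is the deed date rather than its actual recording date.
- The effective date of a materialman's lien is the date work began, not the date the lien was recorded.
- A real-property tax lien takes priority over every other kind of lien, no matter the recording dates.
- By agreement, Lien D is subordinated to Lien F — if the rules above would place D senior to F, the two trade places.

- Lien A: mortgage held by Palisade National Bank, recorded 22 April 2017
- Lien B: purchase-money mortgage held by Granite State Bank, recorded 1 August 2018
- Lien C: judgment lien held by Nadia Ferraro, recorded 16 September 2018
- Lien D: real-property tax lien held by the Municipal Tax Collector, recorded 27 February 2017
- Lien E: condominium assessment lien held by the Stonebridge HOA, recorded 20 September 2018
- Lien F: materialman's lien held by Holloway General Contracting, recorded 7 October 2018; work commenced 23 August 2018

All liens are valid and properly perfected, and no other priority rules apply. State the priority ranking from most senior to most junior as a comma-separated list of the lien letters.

F, A, B, D, C, E

Adjusting effective dates: B was recorded 75 days after the deed, outside the 10-day window, so it keeps its recording date; F relates back to 23 August 2018 (work commenced).
D is a real-property tax lien and takes priority over every other lien.
Among the remaining liens, by effective date: A (22 April 2017), B (1 August 2018), F (23 August 2018), C (16 September 2018), E (20 September 2018).
Because D would otherwise rank above F, the subordination swaps them.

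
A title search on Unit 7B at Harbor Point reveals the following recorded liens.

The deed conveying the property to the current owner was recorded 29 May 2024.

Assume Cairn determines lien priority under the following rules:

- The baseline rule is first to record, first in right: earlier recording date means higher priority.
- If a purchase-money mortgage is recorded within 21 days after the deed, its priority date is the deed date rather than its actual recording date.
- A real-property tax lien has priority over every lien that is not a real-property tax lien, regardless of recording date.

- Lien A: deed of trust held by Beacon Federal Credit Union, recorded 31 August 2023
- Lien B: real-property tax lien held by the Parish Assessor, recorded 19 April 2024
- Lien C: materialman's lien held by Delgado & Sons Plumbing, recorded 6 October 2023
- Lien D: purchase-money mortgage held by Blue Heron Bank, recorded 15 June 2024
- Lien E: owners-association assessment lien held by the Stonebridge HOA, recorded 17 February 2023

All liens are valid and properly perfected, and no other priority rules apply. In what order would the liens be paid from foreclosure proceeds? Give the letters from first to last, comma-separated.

Effective dates: D relates back to the deed date 29 May 2024.
As a real-property tax lien, B is senior to every other lien.
Ordering the rest by effective date: E (17 February 2023), A (31 August 2023), C (6 October 2023), D (29 May 2024).

B, E, A, C, D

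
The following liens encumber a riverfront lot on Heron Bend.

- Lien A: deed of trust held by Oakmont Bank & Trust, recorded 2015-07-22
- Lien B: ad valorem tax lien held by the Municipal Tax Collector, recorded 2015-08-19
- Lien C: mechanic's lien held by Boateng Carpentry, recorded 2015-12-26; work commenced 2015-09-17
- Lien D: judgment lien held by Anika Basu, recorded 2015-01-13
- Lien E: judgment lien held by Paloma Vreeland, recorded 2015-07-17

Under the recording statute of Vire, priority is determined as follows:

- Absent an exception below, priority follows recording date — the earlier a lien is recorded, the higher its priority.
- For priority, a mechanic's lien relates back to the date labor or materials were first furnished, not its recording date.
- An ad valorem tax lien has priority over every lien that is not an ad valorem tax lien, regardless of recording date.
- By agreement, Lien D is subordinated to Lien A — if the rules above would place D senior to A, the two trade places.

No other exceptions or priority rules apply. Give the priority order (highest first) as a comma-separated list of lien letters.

Adjusting effective dates: C relates back to 2015-09-17 (work commenced).
B is an ad valorem tax lien and takes priority over every other lien.
Ordering the rest by effective date: D (2015-01-13), E (2015-07-17), A (2015-07-22), C (2015-09-17).
D is senior to A before the subordination, so the two trade places.

B, A, E, D, C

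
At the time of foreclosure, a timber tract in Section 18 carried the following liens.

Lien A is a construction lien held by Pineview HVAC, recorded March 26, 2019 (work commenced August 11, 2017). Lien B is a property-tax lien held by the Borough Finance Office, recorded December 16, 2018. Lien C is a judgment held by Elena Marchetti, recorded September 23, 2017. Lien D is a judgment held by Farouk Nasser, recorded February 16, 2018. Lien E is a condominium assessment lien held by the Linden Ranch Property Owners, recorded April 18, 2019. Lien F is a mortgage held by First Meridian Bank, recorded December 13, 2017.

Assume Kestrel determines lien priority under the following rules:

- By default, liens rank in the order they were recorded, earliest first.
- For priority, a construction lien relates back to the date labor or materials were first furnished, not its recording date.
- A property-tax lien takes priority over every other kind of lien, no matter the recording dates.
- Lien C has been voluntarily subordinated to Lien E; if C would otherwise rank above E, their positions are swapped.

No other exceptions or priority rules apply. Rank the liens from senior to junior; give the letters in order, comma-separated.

B, A, E, F, D, C

Adjusting effective dates: A relates back to August 11, 2017 (work commenced).
B is a property-tax lien, so it outranks all other liens regardless of date.
The other liens, earliest effective date first: A (August 11, 2017), C (September 23, 2017), F (December 13, 2017), D (February 16, 2018), E (April 18, 2019).
C is senior to E before the subordination, so the two trade places.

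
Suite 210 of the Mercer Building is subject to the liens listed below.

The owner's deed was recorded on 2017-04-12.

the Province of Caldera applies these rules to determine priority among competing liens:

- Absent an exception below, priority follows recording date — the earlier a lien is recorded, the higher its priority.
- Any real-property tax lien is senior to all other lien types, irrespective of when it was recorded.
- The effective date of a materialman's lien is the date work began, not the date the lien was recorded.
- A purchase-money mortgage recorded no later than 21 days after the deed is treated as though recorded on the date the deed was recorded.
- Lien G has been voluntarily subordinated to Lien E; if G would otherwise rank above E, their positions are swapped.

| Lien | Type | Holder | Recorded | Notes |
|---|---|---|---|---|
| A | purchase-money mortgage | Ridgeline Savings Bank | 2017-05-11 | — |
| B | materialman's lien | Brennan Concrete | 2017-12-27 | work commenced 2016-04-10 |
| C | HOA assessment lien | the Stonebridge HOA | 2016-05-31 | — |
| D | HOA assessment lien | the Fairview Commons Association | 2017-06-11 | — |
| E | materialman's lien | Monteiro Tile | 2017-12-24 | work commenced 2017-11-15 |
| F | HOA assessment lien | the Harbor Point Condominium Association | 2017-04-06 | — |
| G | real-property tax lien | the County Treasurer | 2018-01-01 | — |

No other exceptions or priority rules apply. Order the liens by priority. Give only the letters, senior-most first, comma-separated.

Effective dates: A missed the 21-day window (29 days after the deed), so its recording date stands; B is treated as recorded 2016-04-10, the work-commencement date; E relates back to 2017-11-15 (work commenced).
G, as a real-property tax lien, has superpriority and ranks first.
The other liens, earliest effective date first: B (2016-04-10), C (2016-05-31), F (2017-04-06), A (2017-05-11), D (2017-06-11), E (2017-11-15).
G would otherwise be senior to E, so under the subordination agreement G and E exchange positions.

E, B, C, F, A, D, G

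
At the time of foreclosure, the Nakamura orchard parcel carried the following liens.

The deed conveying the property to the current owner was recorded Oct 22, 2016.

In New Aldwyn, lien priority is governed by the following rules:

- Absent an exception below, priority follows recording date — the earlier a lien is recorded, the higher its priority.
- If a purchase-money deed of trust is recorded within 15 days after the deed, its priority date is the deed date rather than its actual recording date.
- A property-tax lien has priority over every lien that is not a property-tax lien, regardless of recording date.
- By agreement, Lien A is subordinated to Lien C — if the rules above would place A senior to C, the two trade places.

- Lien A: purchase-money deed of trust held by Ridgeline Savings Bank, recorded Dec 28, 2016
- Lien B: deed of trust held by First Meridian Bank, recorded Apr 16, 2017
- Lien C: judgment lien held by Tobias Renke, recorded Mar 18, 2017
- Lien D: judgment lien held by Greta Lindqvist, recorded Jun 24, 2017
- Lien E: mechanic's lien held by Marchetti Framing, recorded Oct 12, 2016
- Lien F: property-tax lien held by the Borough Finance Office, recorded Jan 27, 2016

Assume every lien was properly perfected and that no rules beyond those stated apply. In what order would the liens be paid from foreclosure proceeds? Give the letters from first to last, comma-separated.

F, E, C, A, B, D

First, effective dates: A was recorded 67 days after the deed — beyond 15 days — so no relation-back applies.
F is a property-tax lien and takes priority over every other lien.
Among the remaining liens, by effective date: E (Oct 12, 2016), A (Dec 28, 2016), C (Mar 18, 2017), B (Apr 16, 2017), D (Jun 24, 2017).
The subordination applies — A was senior to C — so A and C swap.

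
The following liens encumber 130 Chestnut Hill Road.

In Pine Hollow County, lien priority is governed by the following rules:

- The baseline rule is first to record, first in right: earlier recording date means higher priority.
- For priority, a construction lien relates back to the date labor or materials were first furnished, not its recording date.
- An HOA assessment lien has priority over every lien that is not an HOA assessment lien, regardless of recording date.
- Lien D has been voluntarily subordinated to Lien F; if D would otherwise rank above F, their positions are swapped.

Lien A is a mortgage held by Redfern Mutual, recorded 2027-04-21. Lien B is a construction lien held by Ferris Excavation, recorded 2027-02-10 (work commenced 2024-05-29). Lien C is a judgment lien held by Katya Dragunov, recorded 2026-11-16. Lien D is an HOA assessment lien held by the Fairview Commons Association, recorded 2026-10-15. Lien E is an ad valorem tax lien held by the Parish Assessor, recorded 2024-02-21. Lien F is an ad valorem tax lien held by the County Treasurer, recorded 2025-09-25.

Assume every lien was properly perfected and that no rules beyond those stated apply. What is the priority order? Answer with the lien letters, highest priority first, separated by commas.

First, effective dates: B relates back to 2024-05-29 (work commenced).
D is an HOA assessment lien and takes priority over every other lien.
The other liens, earliest effective date first: E (2024-02-21), B (2024-05-29), F (2025-09-25), C (2026-11-16), A (2027-04-21).
D is senior to F before the subordination, so the two trade places.

F, E, B, D, C, A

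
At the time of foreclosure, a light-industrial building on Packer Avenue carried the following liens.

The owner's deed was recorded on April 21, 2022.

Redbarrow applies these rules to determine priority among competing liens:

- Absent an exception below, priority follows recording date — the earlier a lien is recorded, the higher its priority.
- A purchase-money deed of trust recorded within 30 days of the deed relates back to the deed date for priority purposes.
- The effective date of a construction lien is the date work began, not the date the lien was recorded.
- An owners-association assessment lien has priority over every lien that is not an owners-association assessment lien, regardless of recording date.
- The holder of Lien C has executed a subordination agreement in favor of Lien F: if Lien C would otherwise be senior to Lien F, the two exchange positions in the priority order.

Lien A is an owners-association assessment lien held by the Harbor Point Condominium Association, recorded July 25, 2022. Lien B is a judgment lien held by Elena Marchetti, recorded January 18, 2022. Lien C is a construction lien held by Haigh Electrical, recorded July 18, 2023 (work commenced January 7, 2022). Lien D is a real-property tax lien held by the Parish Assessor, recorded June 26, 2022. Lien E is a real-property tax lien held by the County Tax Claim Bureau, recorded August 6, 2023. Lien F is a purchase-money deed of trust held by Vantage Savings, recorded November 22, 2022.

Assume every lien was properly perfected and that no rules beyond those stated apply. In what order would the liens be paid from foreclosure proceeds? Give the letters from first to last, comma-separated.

A, F, B, D, C, E

Effective dates: C relates back to January 7, 2022 (work commenced); F was recorded 215 days after the deed, outside the 30-day window, so it keeps its recording date.
A is an owners-association assessment lien, so it outranks all other liens regardless of date.
Remaining liens by effective date: C (January 7, 2022), B (January 18, 2022), D (June 26, 2022), F (November 22, 2022), E (August 6, 2023).
Because C would otherwise rank above F, the subordination swaps them.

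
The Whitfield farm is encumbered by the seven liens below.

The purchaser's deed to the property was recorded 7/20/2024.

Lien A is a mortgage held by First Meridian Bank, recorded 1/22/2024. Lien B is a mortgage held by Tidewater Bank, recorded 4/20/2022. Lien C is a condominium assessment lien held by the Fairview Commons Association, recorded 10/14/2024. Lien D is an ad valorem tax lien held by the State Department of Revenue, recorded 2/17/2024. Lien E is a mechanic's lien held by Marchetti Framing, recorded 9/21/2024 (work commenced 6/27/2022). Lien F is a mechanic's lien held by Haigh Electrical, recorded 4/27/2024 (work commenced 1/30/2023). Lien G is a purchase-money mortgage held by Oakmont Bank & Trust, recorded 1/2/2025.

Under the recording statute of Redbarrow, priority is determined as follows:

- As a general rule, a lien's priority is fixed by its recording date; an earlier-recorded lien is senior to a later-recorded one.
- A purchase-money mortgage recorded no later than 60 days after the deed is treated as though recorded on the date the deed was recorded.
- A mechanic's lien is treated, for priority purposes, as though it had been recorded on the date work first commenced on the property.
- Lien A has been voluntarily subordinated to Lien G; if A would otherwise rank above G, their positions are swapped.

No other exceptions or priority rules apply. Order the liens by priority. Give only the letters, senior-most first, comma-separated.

First, effective dates: E's effective date is 6/27/2022, when work began; F is treated as recorded 1/30/2023, the work-commencement date; G was recorded 166 days after the deed, outside the 60-day window, so it keeps its recording date.
Sorted by effective date: B (4/20/2022), E (6/27/2022), F (1/30/2023), A (1/22/2024), D (2/17/2024), C (10/14/2024), G (1/2/2025).
Because A would otherwise rank above G, the subordination swaps them.

B, E, F, G, D, C, A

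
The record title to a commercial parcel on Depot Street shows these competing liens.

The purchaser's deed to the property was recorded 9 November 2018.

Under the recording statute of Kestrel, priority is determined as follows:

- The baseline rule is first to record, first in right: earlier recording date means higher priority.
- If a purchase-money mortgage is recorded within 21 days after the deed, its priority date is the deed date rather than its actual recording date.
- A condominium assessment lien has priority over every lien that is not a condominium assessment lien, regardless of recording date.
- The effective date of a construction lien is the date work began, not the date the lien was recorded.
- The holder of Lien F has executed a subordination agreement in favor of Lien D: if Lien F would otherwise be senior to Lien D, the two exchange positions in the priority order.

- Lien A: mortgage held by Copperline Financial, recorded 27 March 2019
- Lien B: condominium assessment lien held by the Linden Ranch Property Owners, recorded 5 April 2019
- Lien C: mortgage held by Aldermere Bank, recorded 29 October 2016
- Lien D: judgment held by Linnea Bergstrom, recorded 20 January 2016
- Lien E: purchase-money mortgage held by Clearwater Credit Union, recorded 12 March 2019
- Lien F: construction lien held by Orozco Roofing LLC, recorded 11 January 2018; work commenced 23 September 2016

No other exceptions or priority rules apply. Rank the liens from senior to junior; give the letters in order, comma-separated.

B, D, F, C, E, A

Effective dates after the stated exceptions: E was recorded 123 days after the deed — beyond 21 days — so no relation-back applies; F's effective date is 23 September 2016, when work began.
As a condominium assessment lien, B is senior to every other lien.
The other liens, earliest effective date first: D (20 January 2016), F (23 September 2016), C (29 October 2016), E (12 March 2019), A (27 March 2019).
F already ranks below D; the subordination has no effect.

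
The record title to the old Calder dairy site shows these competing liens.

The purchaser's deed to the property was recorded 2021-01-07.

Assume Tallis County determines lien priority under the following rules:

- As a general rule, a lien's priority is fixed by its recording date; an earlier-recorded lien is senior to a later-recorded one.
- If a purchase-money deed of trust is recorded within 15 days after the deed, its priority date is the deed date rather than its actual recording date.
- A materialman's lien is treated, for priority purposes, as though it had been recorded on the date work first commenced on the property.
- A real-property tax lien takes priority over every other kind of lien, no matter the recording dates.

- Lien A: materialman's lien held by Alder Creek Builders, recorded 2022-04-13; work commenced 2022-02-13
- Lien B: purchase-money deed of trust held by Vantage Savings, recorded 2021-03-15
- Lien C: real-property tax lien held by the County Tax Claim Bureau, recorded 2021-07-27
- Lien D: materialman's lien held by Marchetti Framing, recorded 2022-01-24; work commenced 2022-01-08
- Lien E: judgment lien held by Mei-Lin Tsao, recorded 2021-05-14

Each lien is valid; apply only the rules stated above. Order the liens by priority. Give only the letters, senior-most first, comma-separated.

Adjusting effective dates: A is treated as recorded 2022-02-13, the work-commencement date; B missed the 15-day window (67 days after the deed), so its recording date stands; D relates back to 2022-01-08 (work commenced).
C, as a real-property tax lien, has superpriority and ranks first.
Remaining liens by effective date: B (2021-03-15), E (2021-05-14), D (2022-01-08), A (2022-02-13).

C, B, E, D, A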